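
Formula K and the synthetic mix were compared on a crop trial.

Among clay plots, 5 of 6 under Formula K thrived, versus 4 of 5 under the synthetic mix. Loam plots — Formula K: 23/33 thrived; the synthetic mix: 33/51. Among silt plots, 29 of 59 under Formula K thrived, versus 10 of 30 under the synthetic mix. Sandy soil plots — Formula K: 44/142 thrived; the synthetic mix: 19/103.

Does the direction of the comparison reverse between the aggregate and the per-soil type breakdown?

Clay: Formula K 5/6 = 83.3%, the synthetic mix 4/5 = 80.0% → Formula K
Loam: Formula K 23/33 = 69.7%, the synthetic mix 33/51 = 64.7% → Formula K
Silt: Formula K 29/59 = 49.2%, the synthetic mix 10/30 = 33.3% → Formula K
Sandy soil: Formula K 44/142 = 31.0%, the synthetic mix 19/103 = 18.4% → Formula K
Overall: Formula K 101/240 = 42.1%, the synthetic mix 66/189 = 34.9% → Formula K
Formula K wins overall and in every soil group — no reversal.

No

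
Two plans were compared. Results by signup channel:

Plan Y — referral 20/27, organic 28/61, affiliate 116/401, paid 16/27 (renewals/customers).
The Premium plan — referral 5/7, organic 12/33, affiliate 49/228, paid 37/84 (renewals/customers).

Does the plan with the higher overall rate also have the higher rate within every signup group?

Referral: Plan Y 20/27 = 74.1%, the Premium plan 5/7 = 71.4% → Plan Y
Organic: Plan Y 28/61 = 45.9%, the Premium plan 12/33 = 36.4% → Plan Y
Affiliate: Plan Y 116/401 = 28.9%, the Premium plan 49/228 = 21.5% → Plan Y
Paid: Plan Y 16/27 = 59.3%, the Premium plan 37/84 = 44.0% → Plan Y
Overall: Plan Y 180/516 = 34.9%, the Premium plan 103/352 = 29.3% → Plan Y
Plan Y wins overall and in every signup group — no reversal.

Yes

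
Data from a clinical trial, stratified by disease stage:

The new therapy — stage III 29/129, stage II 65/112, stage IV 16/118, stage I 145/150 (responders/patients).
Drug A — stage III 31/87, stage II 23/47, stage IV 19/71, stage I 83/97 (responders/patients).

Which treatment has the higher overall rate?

Drug A

Stage III: the new therapy 29/129 = 22.5%, Drug A 31/87 = 35.6% → Drug A
Stage II: the new therapy 65/112 = 58.0%, Drug A 23/47 = 48.9% → the new therapy
Stage IV: the new therapy 16/118 = 13.6%, Drug A 19/71 = 26.8% → Drug A
Stage I: the new therapy 145/150 = 96.7%, Drug A 83/97 = 85.6% → the new therapy
Overall: the new therapy 255/509 = 50.1%, Drug A 156/302 = 51.7% → Drug A
(Neither sweeps every disease group, but Drug A has the higher pooled rate.)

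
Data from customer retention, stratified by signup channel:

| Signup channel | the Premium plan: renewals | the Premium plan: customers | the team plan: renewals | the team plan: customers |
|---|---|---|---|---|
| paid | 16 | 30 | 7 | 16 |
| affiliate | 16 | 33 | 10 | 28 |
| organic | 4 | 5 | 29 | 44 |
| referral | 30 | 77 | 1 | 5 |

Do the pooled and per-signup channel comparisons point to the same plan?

Paid: the Premium plan 16/30 = 53.3%, the team plan 7/16 = 43.8% → the Premium plan
Affiliate: the Premium plan 16/33 = 48.5%, the team plan 10/28 = 35.7% → the Premium plan
Organic: the Premium plan 4/5 = 80.0%, the team plan 29/44 = 65.9% → the Premium plan
Referral: the Premium plan 30/77 = 39.0%, the team plan 1/5 = 20.0% → the Premium plan
Overall: the Premium plan 66/145 = 45.5%, the team plan 47/93 = 50.5% → the team plan
The Premium plan wins each signup group but the team plan wins overall — the comparison reverses. The Premium plan's customers skew toward referral, which has a lower base rate.

No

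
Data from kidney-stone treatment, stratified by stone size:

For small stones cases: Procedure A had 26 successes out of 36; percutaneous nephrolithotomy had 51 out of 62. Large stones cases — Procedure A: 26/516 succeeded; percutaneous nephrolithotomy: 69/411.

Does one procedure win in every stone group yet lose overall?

Small stones: Procedure A 26/36 = 72.2%, percutaneous nephrolithotomy 51/62 = 82.3% → percutaneous nephrolithotomy
Large stones: Procedure A 26/516 = 5.0%, percutaneous nephrolithotomy 69/411 = 16.8% → percutaneous nephrolithotomy
Overall: Procedure A 52/552 = 9.4%, percutaneous nephrolithotomy 120/473 = 25.4% → percutaneous nephrolithotomy
Percutaneous nephrolithotomy wins overall and in every stone group — no reversal.

No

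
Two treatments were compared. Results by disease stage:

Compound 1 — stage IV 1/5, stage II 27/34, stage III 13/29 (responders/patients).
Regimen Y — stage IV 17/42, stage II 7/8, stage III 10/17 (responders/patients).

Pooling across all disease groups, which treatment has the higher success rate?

Stage IV: Compound 1 1/5 = 20.0%, Regimen Y 17/42 = 40.5% → Regimen Y
Stage II: Compound 1 27/34 = 79.4%, Regimen Y 7/8 = 87.5% → Regimen Y
Stage III: Compound 1 13/29 = 44.8%, Regimen Y 10/17 = 58.8% → Regimen Y
Overall: Compound 1 41/68 = 60.3%, Regimen Y 34/67 = 50.7% → Compound 1
(Regimen Y wins every disease group but Compound 1 wins overall — Regimen Y's patients skew toward the low-rate stage IV group.)

Compound 1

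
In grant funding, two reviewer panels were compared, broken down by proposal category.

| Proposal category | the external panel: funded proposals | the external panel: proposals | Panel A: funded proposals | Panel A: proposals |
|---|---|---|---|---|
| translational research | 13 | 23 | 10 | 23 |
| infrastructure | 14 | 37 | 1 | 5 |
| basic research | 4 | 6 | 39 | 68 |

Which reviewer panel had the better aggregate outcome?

Translational research: the external panel 13/23 = 56.5%, Panel A 10/23 = 43.5% → the external panel
Infrastructure: the external panel 14/37 = 37.8%, Panel A 1/5 = 20.0% → the external panel
Basic research: the external panel 4/6 = 66.7%, Panel A 39/68 = 57.4% → the external panel
Overall: the external panel 31/66 = 47.0%, Panel A 50/96 = 52.1% → Panel A
(The external panel wins every proposal group but Panel A wins overall — the external panel's proposals skew toward the low-rate infrastructure group.)

Panel A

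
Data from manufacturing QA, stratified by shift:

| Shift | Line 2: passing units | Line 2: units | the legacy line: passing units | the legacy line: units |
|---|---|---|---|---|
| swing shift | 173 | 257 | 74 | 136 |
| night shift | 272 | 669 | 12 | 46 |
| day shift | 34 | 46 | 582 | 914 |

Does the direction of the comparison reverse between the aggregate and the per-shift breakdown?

Yes

Swing shift: Line 2 173/257 = 67.3%, the legacy line 74/136 = 54.4% → Line 2
Night shift: Line 2 272/669 = 40.7%, the legacy line 12/46 = 26.1% → Line 2
Day shift: Line 2 34/46 = 73.9%, the legacy line 582/914 = 63.7% → Line 2
Overall: Line 2 479/972 = 49.3%, the legacy line 668/1096 = 60.9% → the legacy line
Line 2 wins each shift group but the legacy line wins overall — the comparison reverses. Line 2's units skew toward night shift, which has a lower base rate.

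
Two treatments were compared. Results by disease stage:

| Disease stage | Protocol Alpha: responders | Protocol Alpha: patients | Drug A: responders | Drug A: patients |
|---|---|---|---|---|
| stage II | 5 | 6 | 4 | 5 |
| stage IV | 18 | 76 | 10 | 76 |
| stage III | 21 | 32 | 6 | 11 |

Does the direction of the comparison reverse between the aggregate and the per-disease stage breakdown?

No

Stage II: Protocol Alpha 5/6 = 83.3%, Drug A 4/5 = 80.0% → Protocol Alpha
Stage IV: Protocol Alpha 18/76 = 23.7%, Drug A 10/76 = 13.2% → Protocol Alpha
Stage III: Protocol Alpha 21/32 = 65.6%, Drug A 6/11 = 54.5% → Protocol Alpha
Overall: Protocol Alpha 44/114 = 38.6%, Drug A 20/92 = 21.7% → Protocol Alpha
Protocol Alpha wins overall and in every disease group — no reversal.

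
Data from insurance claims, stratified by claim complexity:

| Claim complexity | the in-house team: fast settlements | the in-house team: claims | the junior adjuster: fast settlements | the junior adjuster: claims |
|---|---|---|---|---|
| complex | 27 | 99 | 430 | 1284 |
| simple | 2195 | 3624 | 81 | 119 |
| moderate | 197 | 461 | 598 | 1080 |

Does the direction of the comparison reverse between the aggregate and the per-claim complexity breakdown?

Complex: the in-house team 27/99 = 27.3%, the junior adjuster 430/1284 = 33.5% → the junior adjuster
Simple: the in-house team 2195/3624 = 60.6%, the junior adjuster 81/119 = 68.1% → the junior adjuster
Moderate: the in-house team 197/461 = 42.7%, the junior adjuster 598/1080 = 55.4% → the junior adjuster
Overall: the in-house team 2419/4184 = 57.8%, the junior adjuster 1109/2483 = 44.7% → the in-house team
The junior adjuster wins each claim group but the in-house team wins overall — the comparison reverses. The junior adjuster's claims skew toward complex, which has a lower base rate.

Yes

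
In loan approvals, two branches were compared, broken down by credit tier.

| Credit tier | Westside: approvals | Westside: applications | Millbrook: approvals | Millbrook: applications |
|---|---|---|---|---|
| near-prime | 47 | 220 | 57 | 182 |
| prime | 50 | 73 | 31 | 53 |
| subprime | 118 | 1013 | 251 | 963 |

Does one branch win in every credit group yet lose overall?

No

Near-prime: Westside 47/220 = 21.4%, Millbrook 57/182 = 31.3% → Millbrook
Prime: Westside 50/73 = 68.5%, Millbrook 31/53 = 58.5% → Westside
Subprime: Westside 118/1013 = 11.6%, Millbrook 251/963 = 26.1% → Millbrook
Overall: Westside 215/1306 = 16.5%, Millbrook 339/1198 = 28.3% → Millbrook
Neither sweeps: Westside wins 1 of 3 groups, Millbrook wins 2. Millbrook wins overall but not every group — no Simpson reversal.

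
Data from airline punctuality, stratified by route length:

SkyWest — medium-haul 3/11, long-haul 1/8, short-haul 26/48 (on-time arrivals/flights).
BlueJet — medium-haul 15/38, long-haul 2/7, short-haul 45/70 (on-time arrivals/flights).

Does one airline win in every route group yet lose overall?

Medium-haul: SkyWest 3/11 = 27.3%, BlueJet 15/38 = 39.5% → BlueJet
Long-haul: SkyWest 1/8 = 12.5%, BlueJet 2/7 = 28.6% → BlueJet
Short-haul: SkyWest 26/48 = 54.2%, BlueJet 45/70 = 64.3% → BlueJet
Overall: SkyWest 30/67 = 44.8%, BlueJet 62/115 = 53.9% → BlueJet
BlueJet wins overall and in every route group — no reversal.

No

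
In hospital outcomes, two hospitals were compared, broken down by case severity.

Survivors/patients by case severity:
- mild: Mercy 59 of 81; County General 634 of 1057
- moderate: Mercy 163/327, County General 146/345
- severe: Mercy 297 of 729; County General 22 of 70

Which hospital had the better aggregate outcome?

County General

Mild: Mercy 59/81 = 72.8%, County General 634/1057 = 60.0% → Mercy
Moderate: Mercy 163/327 = 49.8%, County General 146/345 = 42.3% → Mercy
Severe: Mercy 297/729 = 40.7%, County General 22/70 = 31.4% → Mercy
Overall: Mercy 519/1137 = 45.6%, County General 802/1472 = 54.5% → County General
(Mercy wins every case group but County General wins overall — Mercy's patients skew toward the low-rate severe group.)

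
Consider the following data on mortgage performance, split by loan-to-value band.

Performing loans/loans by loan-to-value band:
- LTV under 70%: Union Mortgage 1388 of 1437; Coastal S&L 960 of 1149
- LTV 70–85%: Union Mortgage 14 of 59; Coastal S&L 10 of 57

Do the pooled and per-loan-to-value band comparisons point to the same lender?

LTV under 70%: Union Mortgage 1388/1437 = 96.6%, Coastal S&L 960/1149 = 83.6% → Union Mortgage
LTV 70–85%: Union Mortgage 14/59 = 23.7%, Coastal S&L 10/57 = 17.5% → Union Mortgage
Overall: Union Mortgage 1402/1496 = 93.7%, Coastal S&L 970/1206 = 80.4% → Union Mortgage
Union Mortgage wins overall and in every loan-to-value group — no reversal.

Yes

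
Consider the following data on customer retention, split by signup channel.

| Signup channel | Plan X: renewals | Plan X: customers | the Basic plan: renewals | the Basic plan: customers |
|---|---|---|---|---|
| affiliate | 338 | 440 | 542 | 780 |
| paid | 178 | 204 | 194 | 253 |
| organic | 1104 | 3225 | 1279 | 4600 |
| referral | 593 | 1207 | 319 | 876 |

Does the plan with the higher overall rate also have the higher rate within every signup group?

Yes

Affiliate: Plan X 338/440 = 76.8%, the Basic plan 542/780 = 69.5% → Plan X
Paid: Plan X 178/204 = 87.3%, the Basic plan 194/253 = 76.7% → Plan X
Organic: Plan X 1104/3225 = 34.2%, the Basic plan 1279/4600 = 27.8% → Plan X
Referral: Plan X 593/1207 = 49.1%, the Basic plan 319/876 = 36.4% → Plan X
Overall: Plan X 2213/5076 = 43.6%, the Basic plan 2334/6509 = 35.9% → Plan X
Plan X wins overall and in every signup group — no reversal.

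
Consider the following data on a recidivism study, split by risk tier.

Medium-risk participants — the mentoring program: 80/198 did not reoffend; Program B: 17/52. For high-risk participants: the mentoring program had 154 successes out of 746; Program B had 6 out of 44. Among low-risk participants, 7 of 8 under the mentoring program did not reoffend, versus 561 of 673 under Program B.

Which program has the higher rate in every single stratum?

Medium-risk: the mentoring program 80/198 = 40.4%, Program B 17/52 = 32.7% → the mentoring program
High-risk: the mentoring program 154/746 = 20.6%, Program B 6/44 = 13.6% → the mentoring program
Low-risk: the mentoring program 7/8 = 87.5%, Program B 561/673 = 83.4% → the mentoring program
The mentoring program has the higher rate in all 3 groups.

the mentoring program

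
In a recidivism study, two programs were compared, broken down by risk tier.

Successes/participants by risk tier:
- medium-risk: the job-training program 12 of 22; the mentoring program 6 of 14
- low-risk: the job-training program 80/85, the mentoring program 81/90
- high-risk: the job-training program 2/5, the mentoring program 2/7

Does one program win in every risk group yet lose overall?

Medium-risk: the job-training program 12/22 = 54.5%, the mentoring program 6/14 = 42.9% → the job-training program
Low-risk: the job-training program 80/85 = 94.1%, the mentoring program 81/90 = 90.0% → the job-training program
High-risk: the job-training program 2/5 = 40.0%, the mentoring program 2/7 = 28.6% → the job-training program
Overall: the job-training program 94/112 = 83.9%, the mentoring program 89/111 = 80.2% → the job-training program
The job-training program wins overall and in every risk group — no reversal.

No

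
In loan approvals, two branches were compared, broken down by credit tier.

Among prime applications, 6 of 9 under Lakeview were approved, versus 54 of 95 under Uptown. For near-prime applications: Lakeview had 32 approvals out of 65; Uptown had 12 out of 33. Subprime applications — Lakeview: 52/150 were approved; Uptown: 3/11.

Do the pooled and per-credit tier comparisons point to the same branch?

No

Prime: Lakeview 6/9 = 66.7%, Uptown 54/95 = 56.8% → Lakeview
Near-prime: Lakeview 32/65 = 49.2%, Uptown 12/33 = 36.4% → Lakeview
Subprime: Lakeview 52/150 = 34.7%, Uptown 3/11 = 27.3% → Lakeview
Overall: Lakeview 90/224 = 40.2%, Uptown 69/139 = 49.6% → Uptown
Lakeview wins each credit group but Uptown wins overall — the comparison reverses. Lakeview's applications skew toward subprime, which has a lower base rate.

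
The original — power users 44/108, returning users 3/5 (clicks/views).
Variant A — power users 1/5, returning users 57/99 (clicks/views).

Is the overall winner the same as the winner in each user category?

Power users: the original 44/108 = 40.7%, Variant A 1/5 = 20.0% → the original
Returning users: the original 3/5 = 60.0%, Variant A 57/99 = 57.6% → the original
Overall: the original 47/113 = 41.6%, Variant A 58/104 = 55.8% → Variant A
The original wins each user group but Variant A wins overall — the comparison reverses. The original's views skew toward power users, which has a lower base rate.

No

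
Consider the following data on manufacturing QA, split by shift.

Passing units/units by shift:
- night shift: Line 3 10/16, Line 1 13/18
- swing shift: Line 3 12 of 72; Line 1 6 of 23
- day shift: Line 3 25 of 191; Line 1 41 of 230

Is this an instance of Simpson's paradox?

No

Night shift: Line 3 10/16 = 62.5%, Line 1 13/18 = 72.2% → Line 1
Swing shift: Line 3 12/72 = 16.7%, Line 1 6/23 = 26.1% → Line 1
Day shift: Line 3 25/191 = 13.1%, Line 1 41/230 = 17.8% → Line 1
Overall: Line 3 47/279 = 16.8%, Line 1 60/271 = 22.1% → Line 1
Line 1 wins overall and in every shift group — no reversal.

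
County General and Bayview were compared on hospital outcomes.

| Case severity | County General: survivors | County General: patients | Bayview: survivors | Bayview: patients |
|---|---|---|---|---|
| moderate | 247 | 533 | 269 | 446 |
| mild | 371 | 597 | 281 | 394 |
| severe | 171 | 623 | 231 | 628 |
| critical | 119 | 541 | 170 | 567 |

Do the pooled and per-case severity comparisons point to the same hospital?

Yes

Moderate: County General 247/533 = 46.3%, Bayview 269/446 = 60.3% → Bayview
Mild: County General 371/597 = 62.1%, Bayview 281/394 = 71.3% → Bayview
Severe: County General 171/623 = 27.4%, Bayview 231/628 = 36.8% → Bayview
Critical: County General 119/541 = 22.0%, Bayview 170/567 = 30.0% → Bayview
Overall: County General 908/2294 = 39.6%, Bayview 951/2035 = 46.7% → Bayview
Bayview wins overall and in every case group — no reversal.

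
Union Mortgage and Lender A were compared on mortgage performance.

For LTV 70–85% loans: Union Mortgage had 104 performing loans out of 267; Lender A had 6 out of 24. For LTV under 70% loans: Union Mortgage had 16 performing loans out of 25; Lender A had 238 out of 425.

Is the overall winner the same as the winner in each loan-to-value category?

LTV 70–85%: Union Mortgage 104/267 = 39.0%, Lender A 6/24 = 25.0% → Union Mortgage
LTV under 70%: Union Mortgage 16/25 = 64.0%, Lender A 238/425 = 56.0% → Union Mortgage
Overall: Union Mortgage 120/292 = 41.1%, Lender A 244/449 = 54.3% → Lender A
Union Mortgage wins each loan-to-value group but Lender A wins overall — the comparison reverses. Union Mortgage's loans skew toward LTV 70–85%, which has a lower base rate.

No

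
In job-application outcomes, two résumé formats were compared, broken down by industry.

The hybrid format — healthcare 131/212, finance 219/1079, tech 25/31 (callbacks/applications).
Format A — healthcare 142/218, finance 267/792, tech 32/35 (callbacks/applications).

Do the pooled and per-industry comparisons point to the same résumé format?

Yes

Healthcare: the hybrid format 131/212 = 61.8%, Format A 142/218 = 65.1% → Format A
Finance: the hybrid format 219/1079 = 20.3%, Format A 267/792 = 33.7% → Format A
Tech: the hybrid format 25/31 = 80.6%, Format A 32/35 = 91.4% → Format A
Overall: the hybrid format 375/1322 = 28.4%, Format A 441/1045 = 42.2% → Format A
Format A wins overall and in every industry group — no reversal.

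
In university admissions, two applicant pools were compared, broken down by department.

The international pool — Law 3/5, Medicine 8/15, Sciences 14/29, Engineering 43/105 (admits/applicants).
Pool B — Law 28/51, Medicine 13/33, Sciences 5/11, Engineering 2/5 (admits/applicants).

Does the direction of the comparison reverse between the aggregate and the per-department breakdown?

Law: the international pool 3/5 = 60.0%, Pool B 28/51 = 54.9% → the international pool
Medicine: the international pool 8/15 = 53.3%, Pool B 13/33 = 39.4% → the international pool
Sciences: the international pool 14/29 = 48.3%, Pool B 5/11 = 45.5% → the international pool
Engineering: the international pool 43/105 = 41.0%, Pool B 2/5 = 40.0% → the international pool
Overall: the international pool 68/154 = 44.2%, Pool B 48/100 = 48.0% → Pool B
The international pool wins each department group but Pool B wins overall — the comparison reverses. The international pool's applicants skew toward Engineering, which has a lower base rate.

Yes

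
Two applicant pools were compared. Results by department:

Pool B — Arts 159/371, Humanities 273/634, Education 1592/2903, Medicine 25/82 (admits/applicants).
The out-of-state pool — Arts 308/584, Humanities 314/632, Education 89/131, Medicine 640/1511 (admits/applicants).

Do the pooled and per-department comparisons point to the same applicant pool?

No

Arts: Pool B 159/371 = 42.9%, the out-of-state pool 308/584 = 52.7% → the out-of-state pool
Humanities: Pool B 273/634 = 43.1%, the out-of-state pool 314/632 = 49.7% → the out-of-state pool
Education: Pool B 1592/2903 = 54.8%, the out-of-state pool 89/131 = 67.9% → the out-of-state pool
Medicine: Pool B 25/82 = 30.5%, the out-of-state pool 640/1511 = 42.4% → the out-of-state pool
Overall: Pool B 2049/3990 = 51.4%, the out-of-state pool 1351/2858 = 47.3% → Pool B
The out-of-state pool wins each department group but Pool B wins overall — the comparison reverses. The out-of-state pool's applicants skew toward Medicine, which has a lower base rate.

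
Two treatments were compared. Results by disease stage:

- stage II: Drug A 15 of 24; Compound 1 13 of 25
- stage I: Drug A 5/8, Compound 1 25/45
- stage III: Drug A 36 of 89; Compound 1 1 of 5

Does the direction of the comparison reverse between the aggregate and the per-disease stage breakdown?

Stage II: Drug A 15/24 = 62.5%, Compound 1 13/25 = 52.0% → Drug A
Stage I: Drug A 5/8 = 62.5%, Compound 1 25/45 = 55.6% → Drug A
Stage III: Drug A 36/89 = 40.4%, Compound 1 1/5 = 20.0% → Drug A
Overall: Drug A 56/121 = 46.3%, Compound 1 39/75 = 52.0% → Compound 1
Drug A wins each disease group but Compound 1 wins overall — the comparison reverses. Drug A's patients skew toward stage III, which has a lower base rate.

Yes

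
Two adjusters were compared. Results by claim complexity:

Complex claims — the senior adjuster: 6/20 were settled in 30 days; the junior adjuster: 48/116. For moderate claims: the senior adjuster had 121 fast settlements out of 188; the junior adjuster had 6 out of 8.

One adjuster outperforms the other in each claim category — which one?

Complex: the senior adjuster 6/20 = 30.0%, the junior adjuster 48/116 = 41.4% → the junior adjuster
Moderate: the senior adjuster 121/188 = 64.4%, the junior adjuster 6/8 = 75.0% → the junior adjuster
The junior adjuster has the higher rate in both groups.

the junior adjuster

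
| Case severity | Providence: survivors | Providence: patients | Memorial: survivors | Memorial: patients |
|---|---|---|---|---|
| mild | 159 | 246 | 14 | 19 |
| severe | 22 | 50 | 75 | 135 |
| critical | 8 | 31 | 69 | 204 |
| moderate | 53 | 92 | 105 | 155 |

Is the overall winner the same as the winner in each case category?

No

Mild: Providence 159/246 = 64.6%, Memorial 14/19 = 73.7% → Memorial
Severe: Providence 22/50 = 44.0%, Memorial 75/135 = 55.6% → Memorial
Critical: Providence 8/31 = 25.8%, Memorial 69/204 = 33.8% → Memorial
Moderate: Providence 53/92 = 57.6%, Memorial 105/155 = 67.7% → Memorial
Overall: Providence 242/419 = 57.8%, Memorial 263/513 = 51.3% → Providence
Memorial wins each case group but Providence wins overall — the comparison reverses. Memorial's patients skew toward critical, which has a lower base rate.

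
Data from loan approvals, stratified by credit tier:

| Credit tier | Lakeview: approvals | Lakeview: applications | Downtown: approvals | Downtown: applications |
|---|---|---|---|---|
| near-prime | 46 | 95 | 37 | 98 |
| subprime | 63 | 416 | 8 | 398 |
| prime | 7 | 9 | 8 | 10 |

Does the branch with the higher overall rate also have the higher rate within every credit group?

Near-prime: Lakeview 46/95 = 48.4%, Downtown 37/98 = 37.8% → Lakeview
Subprime: Lakeview 63/416 = 15.1%, Downtown 8/398 = 2.0% → Lakeview
Prime: Lakeview 7/9 = 77.8%, Downtown 8/10 = 80.0% → Downtown
Overall: Lakeview 116/520 = 22.3%, Downtown 53/506 = 10.5% → Lakeview
Neither sweeps: Lakeview wins 2 of 3 groups, Downtown wins 1. Lakeview wins overall but not every group — no Simpson reversal.

No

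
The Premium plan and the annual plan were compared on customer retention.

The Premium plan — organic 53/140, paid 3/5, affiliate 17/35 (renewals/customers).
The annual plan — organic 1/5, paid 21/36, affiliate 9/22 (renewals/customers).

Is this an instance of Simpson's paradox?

Organic: the Premium plan 53/140 = 37.9%, the annual plan 1/5 = 20.0% → the Premium plan
Paid: the Premium plan 3/5 = 60.0%, the annual plan 21/36 = 58.3% → the Premium plan
Affiliate: the Premium plan 17/35 = 48.6%, the annual plan 9/22 = 40.9% → the Premium plan
Overall: the Premium plan 73/180 = 40.6%, the annual plan 31/63 = 49.2% → the annual plan
The Premium plan wins each signup group but the annual plan wins overall — the comparison reverses. The Premium plan's customers skew toward organic, which has a lower base rate.

Yes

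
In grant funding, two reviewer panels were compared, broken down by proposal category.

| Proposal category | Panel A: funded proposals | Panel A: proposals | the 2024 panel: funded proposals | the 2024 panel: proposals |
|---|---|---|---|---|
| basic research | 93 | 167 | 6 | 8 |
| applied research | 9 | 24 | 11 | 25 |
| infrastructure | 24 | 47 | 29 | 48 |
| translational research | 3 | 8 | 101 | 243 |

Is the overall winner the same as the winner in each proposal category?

Basic research: Panel A 93/167 = 55.7%, the 2024 panel 6/8 = 75.0% → the 2024 panel
Applied research: Panel A 9/24 = 37.5%, the 2024 panel 11/25 = 44.0% → the 2024 panel
Infrastructure: Panel A 24/47 = 51.1%, the 2024 panel 29/48 = 60.4% → the 2024 panel
Translational research: Panel A 3/8 = 37.5%, the 2024 panel 101/243 = 41.6% → the 2024 panel
Overall: Panel A 129/246 = 52.4%, the 2024 panel 147/324 = 45.4% → Panel A
The 2024 panel wins each proposal group but Panel A wins overall — the comparison reverses. The 2024 panel's proposals skew toward translational research, which has a lower base rate.

No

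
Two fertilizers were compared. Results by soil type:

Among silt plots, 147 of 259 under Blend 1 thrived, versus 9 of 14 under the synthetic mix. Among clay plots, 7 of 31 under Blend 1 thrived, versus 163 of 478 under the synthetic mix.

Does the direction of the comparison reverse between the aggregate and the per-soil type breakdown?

Yes

Silt: Blend 1 147/259 = 56.8%, the synthetic mix 9/14 = 64.3% → the synthetic mix
Clay: Blend 1 7/31 = 22.6%, the synthetic mix 163/478 = 34.1% → the synthetic mix
Overall: Blend 1 154/290 = 53.1%, the synthetic mix 172/492 = 35.0% → Blend 1
The synthetic mix wins each soil group but Blend 1 wins overall — the comparison reverses. The synthetic mix's plots skew toward clay, which has a lower base rate.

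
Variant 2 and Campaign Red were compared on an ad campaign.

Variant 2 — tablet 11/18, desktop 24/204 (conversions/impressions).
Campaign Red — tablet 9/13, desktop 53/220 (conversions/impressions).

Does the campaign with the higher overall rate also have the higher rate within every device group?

Yes

Tablet: Variant 2 11/18 = 61.1%, Campaign Red 9/13 = 69.2% → Campaign Red
Desktop: Variant 2 24/204 = 11.8%, Campaign Red 53/220 = 24.1% → Campaign Red
Overall: Variant 2 35/222 = 15.8%, Campaign Red 62/233 = 26.6% → Campaign Red
Campaign Red wins overall and in every device group — no reversal.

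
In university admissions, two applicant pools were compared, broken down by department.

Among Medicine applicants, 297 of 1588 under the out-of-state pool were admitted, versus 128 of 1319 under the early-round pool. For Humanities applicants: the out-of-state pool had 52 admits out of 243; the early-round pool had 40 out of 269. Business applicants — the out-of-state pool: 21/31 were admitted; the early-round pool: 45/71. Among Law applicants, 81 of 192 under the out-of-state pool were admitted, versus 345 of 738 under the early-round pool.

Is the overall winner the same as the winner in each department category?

No

Medicine: the out-of-state pool 297/1588 = 18.7%, the early-round pool 128/1319 = 9.7% → the out-of-state pool
Humanities: the out-of-state pool 52/243 = 21.4%, the early-round pool 40/269 = 14.9% → the out-of-state pool
Business: the out-of-state pool 21/31 = 67.7%, the early-round pool 45/71 = 63.4% → the out-of-state pool
Law: the out-of-state pool 81/192 = 42.2%, the early-round pool 345/738 = 46.7% → the early-round pool
Overall: the out-of-state pool 451/2054 = 22.0%, the early-round pool 558/2397 = 23.3% → the early-round pool
Neither sweeps: the out-of-state pool wins 3 of 4 groups, the early-round pool wins 1. The early-round pool wins overall but not every group — no Simpson reversal.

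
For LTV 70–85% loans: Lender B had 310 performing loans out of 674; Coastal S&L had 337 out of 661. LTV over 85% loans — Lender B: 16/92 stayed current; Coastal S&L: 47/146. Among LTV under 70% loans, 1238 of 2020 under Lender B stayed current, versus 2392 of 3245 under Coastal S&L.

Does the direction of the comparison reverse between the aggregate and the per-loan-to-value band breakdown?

No

LTV 70–85%: Lender B 310/674 = 46.0%, Coastal S&L 337/661 = 51.0% → Coastal S&L
LTV over 85%: Lender B 16/92 = 17.4%, Coastal S&L 47/146 = 32.2% → Coastal S&L
LTV under 70%: Lender B 1238/2020 = 61.3%, Coastal S&L 2392/3245 = 73.7% → Coastal S&L
Overall: Lender B 1564/2786 = 56.1%, Coastal S&L 2776/4052 = 68.5% → Coastal S&L
Coastal S&L wins overall and in every loan-to-value group — no reversal.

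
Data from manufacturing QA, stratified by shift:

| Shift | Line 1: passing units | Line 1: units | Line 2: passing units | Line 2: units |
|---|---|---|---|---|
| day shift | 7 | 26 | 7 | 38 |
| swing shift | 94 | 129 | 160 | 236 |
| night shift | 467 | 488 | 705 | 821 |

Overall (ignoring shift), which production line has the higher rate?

Day shift: Line 1 7/26 = 26.9%, Line 2 7/38 = 18.4% → Line 1
Swing shift: Line 1 94/129 = 72.9%, Line 2 160/236 = 67.8% → Line 1
Night shift: Line 1 467/488 = 95.7%, Line 2 705/821 = 85.9% → Line 1
Overall: Line 1 568/643 = 88.3%, Line 2 872/1095 = 79.6% → Line 1

Line 1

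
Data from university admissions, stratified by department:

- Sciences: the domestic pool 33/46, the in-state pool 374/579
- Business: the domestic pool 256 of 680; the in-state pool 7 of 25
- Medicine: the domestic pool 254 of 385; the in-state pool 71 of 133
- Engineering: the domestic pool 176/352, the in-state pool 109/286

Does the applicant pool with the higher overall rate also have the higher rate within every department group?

No

Sciences: the domestic pool 33/46 = 71.7%, the in-state pool 374/579 = 64.6% → the domestic pool
Business: the domestic pool 256/680 = 37.6%, the in-state pool 7/25 = 28.0% → the domestic pool
Medicine: the domestic pool 254/385 = 66.0%, the in-state pool 71/133 = 53.4% → the domestic pool
Engineering: the domestic pool 176/352 = 50.0%, the in-state pool 109/286 = 38.1% → the domestic pool
Overall: the domestic pool 719/1463 = 49.1%, the in-state pool 561/1023 = 54.8% → the in-state pool
The domestic pool wins each department group but the in-state pool wins overall — the comparison reverses. The domestic pool's applicants skew toward Business, which has a lower base rate.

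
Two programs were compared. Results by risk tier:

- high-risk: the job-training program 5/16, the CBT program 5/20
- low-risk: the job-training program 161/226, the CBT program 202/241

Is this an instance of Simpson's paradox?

No

High-risk: the job-training program 5/16 = 31.2%, the CBT program 5/20 = 25.0% → the job-training program
Low-risk: the job-training program 161/226 = 71.2%, the CBT program 202/241 = 83.8% → the CBT program
Overall: the job-training program 166/242 = 68.6%, the CBT program 207/261 = 79.3% → the CBT program
Neither sweeps: the job-training program wins 1 of 2 groups, the CBT program wins 1. The CBT program wins overall but not every group — no Simpson reversal.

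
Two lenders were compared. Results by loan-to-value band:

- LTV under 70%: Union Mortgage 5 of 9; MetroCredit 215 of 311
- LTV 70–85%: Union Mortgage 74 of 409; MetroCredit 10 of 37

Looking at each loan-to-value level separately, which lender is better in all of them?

LTV under 70%: Union Mortgage 5/9 = 55.6%, MetroCredit 215/311 = 69.1% → MetroCredit
LTV 70–85%: Union Mortgage 74/409 = 18.1%, MetroCredit 10/37 = 27.0% → MetroCredit
MetroCredit has the higher rate in both groups.

MetroCredit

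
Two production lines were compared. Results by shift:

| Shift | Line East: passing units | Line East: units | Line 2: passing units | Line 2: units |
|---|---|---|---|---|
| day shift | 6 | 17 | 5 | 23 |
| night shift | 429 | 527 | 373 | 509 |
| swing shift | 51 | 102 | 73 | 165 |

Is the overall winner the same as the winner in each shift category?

Day shift: Line East 6/17 = 35.3%, Line 2 5/23 = 21.7% → Line East
Night shift: Line East 429/527 = 81.4%, Line 2 373/509 = 73.3% → Line East
Swing shift: Line East 51/102 = 50.0%, Line 2 73/165 = 44.2% → Line East
Overall: Line East 486/646 = 75.2%, Line 2 451/697 = 64.7% → Line East
Line East wins overall and in every shift group — no reversal.

Yes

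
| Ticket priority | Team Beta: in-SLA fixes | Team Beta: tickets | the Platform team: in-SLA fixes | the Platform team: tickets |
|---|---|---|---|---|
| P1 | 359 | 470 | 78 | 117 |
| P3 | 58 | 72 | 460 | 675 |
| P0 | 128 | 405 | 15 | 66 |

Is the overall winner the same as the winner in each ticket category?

No

P1: Team Beta 359/470 = 76.4%, the Platform team 78/117 = 66.7% → Team Beta
P3: Team Beta 58/72 = 80.6%, the Platform team 460/675 = 68.1% → Team Beta
P0: Team Beta 128/405 = 31.6%, the Platform team 15/66 = 22.7% → Team Beta
Overall: Team Beta 545/947 = 57.6%, the Platform team 553/858 = 64.5% → the Platform team
Team Beta wins each ticket group but the Platform team wins overall — the comparison reverses. Team Beta's tickets skew toward P0, which has a lower base rate.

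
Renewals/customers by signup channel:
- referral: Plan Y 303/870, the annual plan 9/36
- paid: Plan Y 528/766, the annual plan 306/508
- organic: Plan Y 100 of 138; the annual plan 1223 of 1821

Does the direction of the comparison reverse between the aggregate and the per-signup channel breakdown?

Referral: Plan Y 303/870 = 34.8%, the annual plan 9/36 = 25.0% → Plan Y
Paid: Plan Y 528/766 = 68.9%, the annual plan 306/508 = 60.2% → Plan Y
Organic: Plan Y 100/138 = 72.5%, the annual plan 1223/1821 = 67.2% → Plan Y
Overall: Plan Y 931/1774 = 52.5%, the annual plan 1538/2365 = 65.0% → the annual plan
Plan Y wins each signup group but the annual plan wins overall — the comparison reverses. Plan Y's customers skew toward referral, which has a lower base rate.

Yes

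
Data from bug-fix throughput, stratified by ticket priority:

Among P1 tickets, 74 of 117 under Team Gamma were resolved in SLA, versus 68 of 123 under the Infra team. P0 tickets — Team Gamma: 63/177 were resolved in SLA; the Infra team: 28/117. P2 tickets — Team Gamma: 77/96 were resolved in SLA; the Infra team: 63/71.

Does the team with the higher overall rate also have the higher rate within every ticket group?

No

P1: Team Gamma 74/117 = 63.2%, the Infra team 68/123 = 55.3% → Team Gamma
P0: Team Gamma 63/177 = 35.6%, the Infra team 28/117 = 23.9% → Team Gamma
P2: Team Gamma 77/96 = 80.2%, the Infra team 63/71 = 88.7% → the Infra team
Overall: Team Gamma 214/390 = 54.9%, the Infra team 159/311 = 51.1% → Team Gamma
Neither sweeps: Team Gamma wins 2 of 3 groups, the Infra team wins 1. Team Gamma wins overall but not every group — no Simpson reversal.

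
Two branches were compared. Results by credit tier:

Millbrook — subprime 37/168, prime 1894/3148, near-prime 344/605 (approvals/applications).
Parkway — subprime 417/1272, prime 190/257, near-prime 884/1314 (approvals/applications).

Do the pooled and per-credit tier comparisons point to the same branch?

No

Subprime: Millbrook 37/168 = 22.0%, Parkway 417/1272 = 32.8% → Parkway
Prime: Millbrook 1894/3148 = 60.2%, Parkway 190/257 = 73.9% → Parkway
Near-prime: Millbrook 344/605 = 56.9%, Parkway 884/1314 = 67.3% → Parkway
Overall: Millbrook 2275/3921 = 58.0%, Parkway 1491/2843 = 52.4% → Millbrook
Parkway wins each credit group but Millbrook wins overall — the comparison reverses. Parkway's applications skew toward subprime, which has a lower base rate.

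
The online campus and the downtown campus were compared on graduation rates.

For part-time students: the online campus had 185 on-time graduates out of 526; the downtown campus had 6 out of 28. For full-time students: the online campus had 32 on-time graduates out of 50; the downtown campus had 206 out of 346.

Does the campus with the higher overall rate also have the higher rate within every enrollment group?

No

Part-time: the online campus 185/526 = 35.2%, the downtown campus 6/28 = 21.4% → the online campus
Full-time: the online campus 32/50 = 64.0%, the downtown campus 206/346 = 59.5% → the online campus
Overall: the online campus 217/576 = 37.7%, the downtown campus 212/374 = 56.7% → the downtown campus
The online campus wins each enrollment group but the downtown campus wins overall — the comparison reverses. The online campus's students skew toward part-time, which has a lower base rate.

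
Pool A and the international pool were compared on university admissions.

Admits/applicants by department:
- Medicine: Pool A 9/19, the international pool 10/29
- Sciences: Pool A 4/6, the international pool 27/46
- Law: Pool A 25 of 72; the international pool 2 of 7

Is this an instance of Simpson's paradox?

Yes

Medicine: Pool A 9/19 = 47.4%, the international pool 10/29 = 34.5% → Pool A
Sciences: Pool A 4/6 = 66.7%, the international pool 27/46 = 58.7% → Pool A
Law: Pool A 25/72 = 34.7%, the international pool 2/7 = 28.6% → Pool A
Overall: Pool A 38/97 = 39.2%, the international pool 39/82 = 47.6% → the international pool
Pool A wins each department group but the international pool wins overall — the comparison reverses. Pool A's applicants skew toward Law, which has a lower base rate.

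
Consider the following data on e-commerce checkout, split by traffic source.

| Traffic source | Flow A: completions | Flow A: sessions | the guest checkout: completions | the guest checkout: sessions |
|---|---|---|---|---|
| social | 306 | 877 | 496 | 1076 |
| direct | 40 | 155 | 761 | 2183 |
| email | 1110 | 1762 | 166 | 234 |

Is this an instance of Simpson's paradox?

Yes

Social: Flow A 306/877 = 34.9%, the guest checkout 496/1076 = 46.1% → the guest checkout
Direct: Flow A 40/155 = 25.8%, the guest checkout 761/2183 = 34.9% → the guest checkout
Email: Flow A 1110/1762 = 63.0%, the guest checkout 166/234 = 70.9% → the guest checkout
Overall: Flow A 1456/2794 = 52.1%, the guest checkout 1423/3493 = 40.7% → Flow A
The guest checkout wins each traffic group but Flow A wins overall — the comparison reverses. The guest checkout's sessions skew toward direct, which has a lower base rate.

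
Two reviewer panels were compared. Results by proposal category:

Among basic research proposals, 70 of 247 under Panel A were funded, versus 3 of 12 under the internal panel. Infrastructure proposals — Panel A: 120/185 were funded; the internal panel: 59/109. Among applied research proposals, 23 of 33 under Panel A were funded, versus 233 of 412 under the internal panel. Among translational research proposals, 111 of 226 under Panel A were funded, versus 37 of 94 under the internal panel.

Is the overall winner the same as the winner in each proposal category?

Basic research: Panel A 70/247 = 28.3%, the internal panel 3/12 = 25.0% → Panel A
Infrastructure: Panel A 120/185 = 64.9%, the internal panel 59/109 = 54.1% → Panel A
Applied research: Panel A 23/33 = 69.7%, the internal panel 233/412 = 56.6% → Panel A
Translational research: Panel A 111/226 = 49.1%, the internal panel 37/94 = 39.4% → Panel A
Overall: Panel A 324/691 = 46.9%, the internal panel 332/627 = 53.0% → the internal panel
Panel A wins each proposal group but the internal panel wins overall — the comparison reverses. Panel A's proposals skew toward basic research, which has a lower base rate.

No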